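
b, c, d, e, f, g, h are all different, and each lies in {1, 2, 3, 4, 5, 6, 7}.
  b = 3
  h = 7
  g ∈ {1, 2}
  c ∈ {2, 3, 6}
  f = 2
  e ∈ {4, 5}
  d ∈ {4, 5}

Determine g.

b's domain is down to {3}, so b = 3. Strike 3 from c.
f has just one choice, so f = 2. Remove 2 from c, g.
So g = 1.

1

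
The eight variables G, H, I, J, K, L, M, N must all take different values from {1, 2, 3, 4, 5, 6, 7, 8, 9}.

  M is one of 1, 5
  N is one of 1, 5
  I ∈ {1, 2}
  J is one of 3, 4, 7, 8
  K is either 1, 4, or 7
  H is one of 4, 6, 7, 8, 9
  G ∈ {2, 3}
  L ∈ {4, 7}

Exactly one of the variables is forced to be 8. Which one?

J

M and N share exactly the 2 values {1, 5}; by pigeonhole those values go to them, so strike 1, 5 from I, K.
That leaves I = 2. So G can't be 2.
G has just one choice, so G = 3. So J can't be 3.
K and L between them cover only {4, 7} — a naked pair. Remove those values from H, J.
So 8 goes to J.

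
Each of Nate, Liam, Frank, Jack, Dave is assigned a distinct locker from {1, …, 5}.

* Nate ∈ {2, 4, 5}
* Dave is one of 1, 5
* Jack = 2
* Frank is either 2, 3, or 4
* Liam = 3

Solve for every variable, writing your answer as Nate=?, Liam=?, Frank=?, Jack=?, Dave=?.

Nate=5, Liam=3, Frank=4, Jack=2, Dave=1

Liam must be 3 (only option left). Eliminate 3 elsewhere: Frank.
Jack has just one choice, so Jack = 2. So Nate, Frank can't be 2.
Frank must be 4 (only option left). Eliminate 4 elsewhere: Nate.
Nate has just one choice, so Nate = 5. Strike 5 from Dave.
Dave has just one choice, so Dave = 1.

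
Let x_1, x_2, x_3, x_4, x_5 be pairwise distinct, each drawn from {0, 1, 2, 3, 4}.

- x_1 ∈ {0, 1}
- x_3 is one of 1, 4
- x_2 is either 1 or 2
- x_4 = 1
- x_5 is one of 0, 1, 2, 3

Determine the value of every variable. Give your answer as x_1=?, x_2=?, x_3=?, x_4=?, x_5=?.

x_1=0, x_2=2, x_3=4, x_4=1, x_5=3

x_4 must be 1 (only option left). Remove 1 from x_1, x_2, x_3, x_5.
x_1 has just one choice, so x_1 = 0. Eliminate 0 elsewhere: x_5.
That leaves x_2 = 2. Strike 2 from x_5.
x_3 has just one choice, so x_3 = 4.
x_5 must be 3 (only option left).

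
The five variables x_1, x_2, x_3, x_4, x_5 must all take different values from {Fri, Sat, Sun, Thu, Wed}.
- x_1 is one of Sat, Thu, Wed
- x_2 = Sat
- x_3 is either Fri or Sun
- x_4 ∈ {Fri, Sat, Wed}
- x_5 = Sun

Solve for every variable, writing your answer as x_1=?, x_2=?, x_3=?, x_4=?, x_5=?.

x_2 must be Sat (only option left). Eliminate Sat elsewhere: x_1, x_4.
That leaves x_5 = Sun. Eliminate Sun elsewhere: x_3.
x_3 has just one choice, so x_3 = Fri. Eliminate Fri elsewhere: x_4.
x_4's domain is down to {Wed}, so x_4 = Wed. So x_1 can't be Wed.
x_1 must be Thu (only option left).

x_1=Thu, x_2=Sat, x_3=Fri, x_4=Wed, x_5=Sun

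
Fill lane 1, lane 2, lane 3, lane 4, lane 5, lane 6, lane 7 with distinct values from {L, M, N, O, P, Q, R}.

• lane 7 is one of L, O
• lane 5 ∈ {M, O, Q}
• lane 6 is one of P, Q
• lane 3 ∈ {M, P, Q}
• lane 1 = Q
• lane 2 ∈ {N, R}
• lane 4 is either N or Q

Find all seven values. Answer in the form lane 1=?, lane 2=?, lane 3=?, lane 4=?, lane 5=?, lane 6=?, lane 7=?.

lane 1 has just one choice, so lane 1 = Q. Strike Q from lane 3, lane 4, lane 5, lane 6.
lane 4 has just one choice, so lane 4 = N. So lane 2 can't be N.
lane 6's domain is down to {P}, so lane 6 = P. Strike P from lane 3.
lane 2 has just one choice, so lane 2 = R.
lane 3 has just one choice, so lane 3 = M. Strike M from lane 5.
lane 5 must be O (only option left). Strike O from lane 7.
That leaves lane 7 = L.

lane 1=Q, lane 2=R, lane 3=M, lane 4=N, lane 5=O, lane 6=P, lane 7=L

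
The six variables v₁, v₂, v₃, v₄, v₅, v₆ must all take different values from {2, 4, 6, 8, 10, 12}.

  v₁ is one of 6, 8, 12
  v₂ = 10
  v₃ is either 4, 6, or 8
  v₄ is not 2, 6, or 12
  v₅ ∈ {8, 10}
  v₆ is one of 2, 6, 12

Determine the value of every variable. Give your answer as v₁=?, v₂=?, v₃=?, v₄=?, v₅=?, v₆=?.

v₁=12, v₂=10, v₃=6, v₄=4, v₅=8, v₆=2

v₂ must be 10 (only option left). So v₄, v₅ can't be 10.
That leaves v₅ = 8. Eliminate 8 elsewhere: v₁, v₃, v₄.
v₄ must be 4 (only option left). Strike 4 from v₃.
v₃ has just one choice, so v₃ = 6. So v₁, v₆ can't be 6.
That leaves v₁ = 12. Strike 12 from v₆.
v₆ must be 2 (only option left).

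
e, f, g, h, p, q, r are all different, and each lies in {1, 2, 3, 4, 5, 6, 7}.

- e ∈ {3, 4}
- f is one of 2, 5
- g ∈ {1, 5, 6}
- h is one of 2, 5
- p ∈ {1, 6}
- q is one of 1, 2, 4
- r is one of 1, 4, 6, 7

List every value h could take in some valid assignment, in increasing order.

The 7 variables draw from only 7 values {1, 2, 3, 4, 5, 6, 7}, so each is used; only e can be 3, hence e = 3.
The 6 still-open variables draw from only 6 values {1, 2, 4, 5, 6, 7}, so each is used; only r can be 7, hence r = 7.
The 5 still-open variables draw from only 5 values {1, 2, 4, 5, 6}, so each is used; only q can be 4, hence q = 4.
f and h share exactly the 2 values {2, 5}; by pigeonhole those values go to them, so strike 2, 5 from g.
No further eliminations apply; h can still be any of 2, 5.

2, 5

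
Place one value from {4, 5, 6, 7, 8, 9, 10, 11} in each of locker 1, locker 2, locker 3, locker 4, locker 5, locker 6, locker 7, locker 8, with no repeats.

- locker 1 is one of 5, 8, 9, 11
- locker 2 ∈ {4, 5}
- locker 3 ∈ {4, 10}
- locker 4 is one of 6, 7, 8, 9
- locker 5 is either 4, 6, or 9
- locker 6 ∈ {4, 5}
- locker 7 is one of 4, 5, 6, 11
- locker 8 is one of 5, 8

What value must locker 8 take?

The 8 variables draw from only 8 values {4, 5, 6, 7, 8, 9, 10, 11}, so each is used; only locker 4 can be 7, hence locker 4 = 7.
The 7 still-open variables together cover exactly {4, 5, 6, 8, 9, 10, 11} — 7 values for 7 variables — and 10 appears only in locker 3's list, so locker 3 = 10.
The 2 variables locker 2 and locker 6 are confined to {4, 5}, which locks those values in; drop them from locker 1, locker 5, locker 7, locker 8.
So locker 8 = 8.

8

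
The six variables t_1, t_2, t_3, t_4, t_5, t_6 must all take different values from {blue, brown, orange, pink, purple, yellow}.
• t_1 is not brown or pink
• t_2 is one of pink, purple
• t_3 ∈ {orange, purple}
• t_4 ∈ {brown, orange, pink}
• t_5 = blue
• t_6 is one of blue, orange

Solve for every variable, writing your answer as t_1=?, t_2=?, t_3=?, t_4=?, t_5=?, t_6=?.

t_1=yellow, t_2=pink, t_3=purple, t_4=brown, t_5=blue, t_6=orange

t_5 must be blue (only option left). Remove blue from t_1, t_6.
t_6 has just one choice, so t_6 = orange. Remove orange from t_1, t_3, t_4.
t_3 must be purple (only option left). Remove purple from t_1, t_2.
t_1 has just one choice, so t_1 = yellow.
t_2's domain is down to {pink}, so t_2 = pink. Strike pink from t_4.
t_4 has just one choice, so t_4 = brown.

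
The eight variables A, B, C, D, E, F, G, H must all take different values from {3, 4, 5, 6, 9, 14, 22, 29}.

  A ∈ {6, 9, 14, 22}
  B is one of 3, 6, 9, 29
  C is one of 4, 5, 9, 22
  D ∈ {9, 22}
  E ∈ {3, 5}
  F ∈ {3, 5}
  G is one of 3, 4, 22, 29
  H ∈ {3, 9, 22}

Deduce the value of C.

4

The 8 variables draw from only 8 values {3, 4, 5, 6, 9, 14, 22, 29}, so each is used; only A can be 14, hence A = 14.
The 7 still-open variables draw from only 7 values {3, 4, 5, 6, 9, 22, 29}, so each is used; only B can be 6, hence B = 6.
The 6 still-open variables together cover exactly {3, 4, 5, 9, 22, 29} — 6 values for 6 variables — and 29 appears only in G's list, so G = 29.
Among the 5 still-open variables, 4 fits only C (and all 5 values in {3, 4, 5, 9, 22} must be used), so C = 4.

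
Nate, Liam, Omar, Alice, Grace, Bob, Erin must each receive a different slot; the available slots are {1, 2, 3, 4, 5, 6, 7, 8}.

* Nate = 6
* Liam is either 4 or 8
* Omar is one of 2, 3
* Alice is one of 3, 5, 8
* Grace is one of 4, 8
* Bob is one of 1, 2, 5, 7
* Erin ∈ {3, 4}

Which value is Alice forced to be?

Nate must be 6 (only option left).
Liam and Grace between them cover only {4, 8} — a naked pair. Remove those values from Alice, Erin.
That leaves Erin = 3. So Omar, Alice can't be 3.
So Alice = 5.

5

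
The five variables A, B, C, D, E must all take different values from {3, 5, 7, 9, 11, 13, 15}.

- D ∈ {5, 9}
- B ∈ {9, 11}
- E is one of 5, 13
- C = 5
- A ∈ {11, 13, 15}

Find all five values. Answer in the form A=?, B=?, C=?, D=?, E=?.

C's domain is down to {5}, so C = 5. So D, E can't be 5.
D has just one choice, so D = 9. Remove 9 from B.
E's domain is down to {13}, so E = 13. Strike 13 from A.
B has just one choice, so B = 11. Remove 11 from A.
A must be 15 (only option left).

A=15, B=11, C=5, D=9, E=13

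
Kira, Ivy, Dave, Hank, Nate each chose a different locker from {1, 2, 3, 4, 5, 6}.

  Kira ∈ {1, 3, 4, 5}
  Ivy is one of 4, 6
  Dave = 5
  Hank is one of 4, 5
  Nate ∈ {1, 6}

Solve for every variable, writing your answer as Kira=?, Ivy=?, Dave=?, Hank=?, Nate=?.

Kira=3, Ivy=6, Dave=5, Hank=4, Nate=1

Dave's domain is down to {5}, so Dave = 5. Eliminate 5 elsewhere: Kira, Hank.
Hank must be 4 (only option left). Remove 4 from Kira, Ivy.
Ivy must be 6 (only option left). So Nate can't be 6.
That leaves Nate = 1. Remove 1 from Kira.
That leaves Kira = 3.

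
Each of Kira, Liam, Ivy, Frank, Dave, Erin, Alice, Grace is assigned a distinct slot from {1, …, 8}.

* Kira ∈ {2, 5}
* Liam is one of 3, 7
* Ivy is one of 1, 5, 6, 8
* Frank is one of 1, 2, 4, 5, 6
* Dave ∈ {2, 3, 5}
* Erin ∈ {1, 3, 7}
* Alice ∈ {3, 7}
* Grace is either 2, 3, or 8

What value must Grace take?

8

The 8 variables draw from only 8 values {1, 2, 3, 4, 5, 6, 7, 8}, so each is used; only Frank can be 4, hence Frank = 4.
Among the 7 still-open variables, 6 fits only Ivy (and all 7 values in {1, 2, 3, 5, 6, 7, 8} must be used), so Ivy = 6.
The 6 still-open variables together cover exactly {1, 2, 3, 5, 7, 8} — 6 values for 6 variables — and 1 appears only in Erin's list, so Erin = 1.
Among the 5 still-open variables, 8 fits only Grace (and all 5 values in {2, 3, 5, 7, 8} must be used), so Grace = 8.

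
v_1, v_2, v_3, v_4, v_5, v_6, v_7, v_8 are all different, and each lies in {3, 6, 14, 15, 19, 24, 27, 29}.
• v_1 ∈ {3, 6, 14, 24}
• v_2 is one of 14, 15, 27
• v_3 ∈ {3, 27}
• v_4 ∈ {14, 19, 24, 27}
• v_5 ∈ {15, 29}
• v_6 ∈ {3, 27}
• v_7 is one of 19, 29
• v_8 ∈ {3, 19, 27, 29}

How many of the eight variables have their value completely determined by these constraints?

4

Among the 8 variables, 6 fits only v_1 (and all 8 values in {3, 6, 14, 15, 19, 24, 27, 29} must be used), so v_1 = 6.
Among the 7 still-open variables, 24 fits only v_4 (and all 7 values in {3, 14, 15, 19, 24, 27, 29} must be used), so v_4 = 24.
Among the 6 still-open variables, 14 fits only v_2 (and all 6 values in {3, 14, 15, 19, 27, 29} must be used), so v_2 = 14.
Among the 5 still-open variables, 15 fits only v_5 (and all 5 values in {3, 15, 19, 27, 29} must be used), so v_5 = 15.
The 2 variables v_3 and v_6 are confined to {3, 27}, which locks those values in; drop them from v_8.
Determined: v_1=6, v_2=14, v_4=24, v_5=15. The other variables each still have more than one consistent value. That makes 4.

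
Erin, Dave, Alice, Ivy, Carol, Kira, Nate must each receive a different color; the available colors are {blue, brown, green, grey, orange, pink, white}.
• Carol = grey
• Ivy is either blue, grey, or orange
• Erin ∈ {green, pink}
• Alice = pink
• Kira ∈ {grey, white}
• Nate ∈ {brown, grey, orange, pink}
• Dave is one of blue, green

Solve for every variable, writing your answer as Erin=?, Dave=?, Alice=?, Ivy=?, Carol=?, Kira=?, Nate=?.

Alice has just one choice, so Alice = pink. Eliminate pink elsewhere: Erin, Nate.
Carol's domain is down to {grey}, so Carol = grey. Eliminate grey elsewhere: Ivy, Kira, Nate.
Kira's domain is down to {white}, so Kira = white.
That leaves Erin = green. Eliminate green elsewhere: Dave.
That leaves Dave = blue. So Ivy can't be blue.
Ivy has just one choice, so Ivy = orange. Strike orange from Nate.
Nate's domain is down to {brown}, so Nate = brown.

Erin=green, Dave=blue, Alice=pink, Ivy=orange, Carol=grey, Kira=white, Nate=brown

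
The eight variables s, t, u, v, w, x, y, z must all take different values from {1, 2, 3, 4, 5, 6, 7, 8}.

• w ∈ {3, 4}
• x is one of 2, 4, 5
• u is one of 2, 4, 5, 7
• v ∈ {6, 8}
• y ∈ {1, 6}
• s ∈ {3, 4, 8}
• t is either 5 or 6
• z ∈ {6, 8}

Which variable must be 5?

t

The 8 variables draw from only 8 values {1, 2, 3, 4, 5, 6, 7, 8}, so each is used; only y can be 1, hence y = 1.
Among the 7 still-open variables, 7 fits only u (and all 7 values in {2, 3, 4, 5, 6, 7, 8} must be used), so u = 7.
The 6 still-open variables together cover exactly {2, 3, 4, 5, 6, 8} — 6 values for 6 variables — and 2 appears only in x's list, so x = 2.
The 5 still-open variables together cover exactly {3, 4, 5, 6, 8} — 5 values for 5 variables — and 5 appears only in t's list, so t = 5.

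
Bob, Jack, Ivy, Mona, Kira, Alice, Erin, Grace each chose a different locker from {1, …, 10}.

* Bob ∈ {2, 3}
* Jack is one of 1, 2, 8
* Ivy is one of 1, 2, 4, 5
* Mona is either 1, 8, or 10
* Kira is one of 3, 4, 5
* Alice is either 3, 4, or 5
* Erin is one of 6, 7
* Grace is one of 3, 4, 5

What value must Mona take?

10

Kira, Alice, Grace between them cover only {3, 4, 5} — a naked triple. Remove those values from Bob, Ivy.
Bob must be 2 (only option left). Eliminate 2 elsewhere: Jack, Ivy.
That leaves Ivy = 1. Eliminate 1 elsewhere: Jack, Mona.
Jack has just one choice, so Jack = 8. So Mona can't be 8.
So Mona = 10.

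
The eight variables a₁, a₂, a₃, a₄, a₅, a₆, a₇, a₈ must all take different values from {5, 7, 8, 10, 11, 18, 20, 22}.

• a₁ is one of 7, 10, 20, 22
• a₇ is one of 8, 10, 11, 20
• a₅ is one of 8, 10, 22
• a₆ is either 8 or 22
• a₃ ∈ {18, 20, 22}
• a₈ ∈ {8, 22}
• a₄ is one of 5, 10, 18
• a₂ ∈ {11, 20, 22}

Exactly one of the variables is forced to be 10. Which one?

a₅

The 8 variables draw from only 8 values {5, 7, 8, 10, 11, 18, 20, 22}, so each is used; only a₄ can be 5, hence a₄ = 5.
Among the 7 still-open variables, 7 fits only a₁ (and all 7 values in {7, 8, 10, 11, 18, 20, 22} must be used), so a₁ = 7.
Among the 6 still-open variables, 18 fits only a₃ (and all 6 values in {8, 10, 11, 18, 20, 22} must be used), so a₃ = 18.
a₆ and a₈ between them cover only {8, 22} — a naked pair. Remove those values from a₂, a₅, a₇.
So 10 goes to a₅.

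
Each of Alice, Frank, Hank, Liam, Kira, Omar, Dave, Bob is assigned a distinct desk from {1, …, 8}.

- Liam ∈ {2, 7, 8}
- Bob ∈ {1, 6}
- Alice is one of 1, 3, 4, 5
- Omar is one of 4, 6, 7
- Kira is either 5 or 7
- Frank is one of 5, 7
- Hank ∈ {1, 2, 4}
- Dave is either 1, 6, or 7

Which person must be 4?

Among the 8 variables, 3 fits only Alice (and all 8 values in {1, 2, 3, 4, 5, 6, 7, 8} must be used), so Alice = 3.
The 7 still-open variables together cover exactly {1, 2, 4, 5, 6, 7, 8} — 7 values for 7 variables — and 8 appears only in Liam's list, so Liam = 8.
The 6 still-open variables draw from only 6 values {1, 2, 4, 5, 6, 7}, so each is used; only Hank can be 2, hence Hank = 2.
The 5 still-open variables draw from only 5 values {1, 4, 5, 6, 7}, so each is used; only Omar can be 4, hence Omar = 4.

Omar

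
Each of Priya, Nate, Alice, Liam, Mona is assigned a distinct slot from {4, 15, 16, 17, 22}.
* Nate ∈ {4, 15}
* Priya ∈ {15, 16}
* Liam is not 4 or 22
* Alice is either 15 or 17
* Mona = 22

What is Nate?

Mona must be 22 (only option left).
The 4 still-open variables draw from only 4 values {4, 15, 16, 17}, so each is used; only Nate can be 4, hence Nate = 4.

4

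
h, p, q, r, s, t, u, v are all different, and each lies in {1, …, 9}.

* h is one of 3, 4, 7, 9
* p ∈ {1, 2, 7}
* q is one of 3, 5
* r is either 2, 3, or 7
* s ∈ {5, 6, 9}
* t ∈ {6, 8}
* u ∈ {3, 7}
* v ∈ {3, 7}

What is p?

The 2 variables u and v are confined to {3, 7}, which locks those values in; drop them from h, p, q, r.
q has just one choice, so q = 5. Eliminate 5 elsewhere: s.
r has just one choice, so r = 2. Strike 2 from p.
So p = 1.

1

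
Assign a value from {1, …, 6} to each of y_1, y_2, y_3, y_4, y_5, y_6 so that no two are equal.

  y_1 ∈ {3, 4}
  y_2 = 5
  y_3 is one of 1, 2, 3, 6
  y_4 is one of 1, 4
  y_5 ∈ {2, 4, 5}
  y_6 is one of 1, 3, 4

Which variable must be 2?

y_2 has just one choice, so y_2 = 5. Remove 5 from y_5.
The 5 still-open variables draw from only 5 values {1, 2, 3, 4, 6}, so each is used; only y_3 can be 6, hence y_3 = 6.
Among the 4 still-open variables, 2 fits only y_5 (and all 4 values in {1, 2, 3, 4} must be used), so y_5 = 2.

y_5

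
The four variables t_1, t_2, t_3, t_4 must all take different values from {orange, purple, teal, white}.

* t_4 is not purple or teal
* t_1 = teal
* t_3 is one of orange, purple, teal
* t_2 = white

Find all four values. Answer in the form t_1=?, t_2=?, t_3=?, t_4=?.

t_1 has just one choice, so t_1 = teal. Remove teal from t_3.
t_2 has just one choice, so t_2 = white. Strike white from t_4.
t_4 must be orange (only option left). Eliminate orange elsewhere: t_3.
t_3 has just one choice, so t_3 = purple.

t_1=teal, t_2=white, t_3=purple, t_4=orange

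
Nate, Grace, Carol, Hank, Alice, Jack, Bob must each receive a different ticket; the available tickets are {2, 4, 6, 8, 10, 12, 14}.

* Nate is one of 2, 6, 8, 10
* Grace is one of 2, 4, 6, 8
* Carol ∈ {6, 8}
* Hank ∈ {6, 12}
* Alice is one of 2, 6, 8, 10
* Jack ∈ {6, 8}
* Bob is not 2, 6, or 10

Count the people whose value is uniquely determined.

3

The 7 variables together cover exactly {2, 4, 6, 8, 10, 12, 14} — 7 values for 7 variables — and 14 appears only in Bob's list, so Bob = 14.
The 6 still-open variables draw from only 6 values {2, 4, 6, 8, 10, 12}, so each is used; only Grace can be 4, hence Grace = 4.
The 5 still-open variables draw from only 5 values {2, 6, 8, 10, 12}, so each is used; only Hank can be 12, hence Hank = 12.
Carol and Jack between them cover only {6, 8} — a naked pair. Remove those values from Nate, Alice.
Determined: Grace=4, Hank=12, Bob=14. The other people each still have more than one consistent value. That makes 3.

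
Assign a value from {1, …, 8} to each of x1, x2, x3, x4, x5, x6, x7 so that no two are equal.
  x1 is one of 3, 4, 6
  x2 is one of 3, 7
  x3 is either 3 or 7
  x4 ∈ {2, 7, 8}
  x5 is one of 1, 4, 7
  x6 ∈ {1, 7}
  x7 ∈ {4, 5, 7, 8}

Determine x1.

The 2 variables x2 and x3 are confined to {3, 7}, which locks those values in; drop them from x1, x4, x5, x6, x7.
x6's domain is down to {1}, so x6 = 1. Eliminate 1 elsewhere: x5.
x5 has just one choice, so x5 = 4. Eliminate 4 elsewhere: x1, x7.
So x1 = 6.

6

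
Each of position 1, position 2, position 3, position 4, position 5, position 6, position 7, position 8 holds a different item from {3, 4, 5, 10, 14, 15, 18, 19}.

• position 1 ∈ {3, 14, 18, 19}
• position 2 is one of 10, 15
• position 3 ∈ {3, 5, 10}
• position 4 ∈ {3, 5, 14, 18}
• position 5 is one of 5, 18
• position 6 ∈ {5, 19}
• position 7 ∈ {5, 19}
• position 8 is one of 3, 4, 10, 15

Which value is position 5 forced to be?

18

The 8 variables together cover exactly {3, 4, 5, 10, 14, 15, 18, 19} — 8 values for 8 variables — and 4 appears only in position 8's list, so position 8 = 4.
Among the 7 still-open variables, 15 fits only position 2 (and all 7 values in {3, 5, 10, 14, 15, 18, 19} must be used), so position 2 = 15.
Among the 6 still-open variables, 10 fits only position 3 (and all 6 values in {3, 5, 10, 14, 18, 19} must be used), so position 3 = 10.
position 6 and position 7 share exactly the 2 values {5, 19}; by pigeonhole those values go to them, so strike 5, 19 from position 1, position 4, position 5.
So position 5 = 18.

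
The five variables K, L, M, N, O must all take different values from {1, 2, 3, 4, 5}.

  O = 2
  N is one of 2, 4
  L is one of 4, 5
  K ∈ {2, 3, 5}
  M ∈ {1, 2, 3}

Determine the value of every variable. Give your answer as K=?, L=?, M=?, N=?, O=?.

O has just one choice, so O = 2. Strike 2 from K, M, N.
That leaves N = 4. Strike 4 from L.
L has just one choice, so L = 5. Strike 5 from K.
K has just one choice, so K = 3. Strike 3 from M.
M has just one choice, so M = 1.

K=3, L=5, M=1, N=4, O=2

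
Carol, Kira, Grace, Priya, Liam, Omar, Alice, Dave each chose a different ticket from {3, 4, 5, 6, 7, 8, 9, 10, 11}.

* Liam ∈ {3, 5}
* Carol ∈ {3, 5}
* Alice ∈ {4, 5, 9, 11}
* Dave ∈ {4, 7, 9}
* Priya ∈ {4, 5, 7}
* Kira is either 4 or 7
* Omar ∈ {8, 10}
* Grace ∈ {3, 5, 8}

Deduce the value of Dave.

9

The 8 variables together cover exactly {3, 4, 5, 7, 8, 9, 10, 11} — 8 values for 8 variables — and 10 appears only in Omar's list, so Omar = 10.
The 7 still-open variables together cover exactly {3, 4, 5, 7, 8, 9, 11} — 7 values for 7 variables — and 8 appears only in Grace's list, so Grace = 8.
The 6 still-open variables draw from only 6 values {3, 4, 5, 7, 9, 11}, so each is used; only Alice can be 11, hence Alice = 11.
Among the 5 still-open variables, 9 fits only Dave (and all 5 values in {3, 4, 5, 7, 9} must be used), so Dave = 9.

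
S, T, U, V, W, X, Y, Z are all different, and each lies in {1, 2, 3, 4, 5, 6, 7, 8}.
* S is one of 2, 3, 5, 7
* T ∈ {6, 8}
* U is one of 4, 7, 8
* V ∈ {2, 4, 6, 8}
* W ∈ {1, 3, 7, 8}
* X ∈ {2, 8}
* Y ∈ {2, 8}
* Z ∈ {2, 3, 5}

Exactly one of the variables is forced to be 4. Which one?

V

Among the 8 variables, 1 fits only W (and all 8 values in {1, 2, 3, 4, 5, 6, 7, 8} must be used), so W = 1.
The 2 variables X and Y are confined to {2, 8}, which locks those values in; drop them from S, T, U, V, Z.
T must be 6 (only option left). So V can't be 6.
So 4 goes to V.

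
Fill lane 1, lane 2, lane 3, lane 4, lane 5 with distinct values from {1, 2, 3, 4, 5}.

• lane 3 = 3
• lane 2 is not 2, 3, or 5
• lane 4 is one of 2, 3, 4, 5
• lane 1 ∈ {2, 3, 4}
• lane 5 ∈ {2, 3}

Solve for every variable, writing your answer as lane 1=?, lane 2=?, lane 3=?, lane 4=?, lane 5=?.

lane 3 must be 3 (only option left). So lane 1, lane 4, lane 5 can't be 3.
lane 5 must be 2 (only option left). Strike 2 from lane 1, lane 4.
lane 1 has just one choice, so lane 1 = 4. Eliminate 4 elsewhere: lane 2, lane 4.
lane 2 must be 1 (only option left).
lane 4 must be 5 (only option left).

lane 1=4, lane 2=1, lane 3=3, lane 4=5, lane 5=2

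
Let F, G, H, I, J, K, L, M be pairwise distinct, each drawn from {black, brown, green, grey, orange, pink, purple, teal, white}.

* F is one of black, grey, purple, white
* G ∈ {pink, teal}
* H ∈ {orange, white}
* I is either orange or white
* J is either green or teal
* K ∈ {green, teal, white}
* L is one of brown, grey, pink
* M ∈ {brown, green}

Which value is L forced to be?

grey

H and I between them cover only {orange, white} — a naked pair. Remove those values from F, K.
J and K between them cover only {green, teal} — a naked pair. Remove those values from G, M.
G must be pink (only option left). So L can't be pink.
M has just one choice, so M = brown. Remove brown from L.
So L = grey.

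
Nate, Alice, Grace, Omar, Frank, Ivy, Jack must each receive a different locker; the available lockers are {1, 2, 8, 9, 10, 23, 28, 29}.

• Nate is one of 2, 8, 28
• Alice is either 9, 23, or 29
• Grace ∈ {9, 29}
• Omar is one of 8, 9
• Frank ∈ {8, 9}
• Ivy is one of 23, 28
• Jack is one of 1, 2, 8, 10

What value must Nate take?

The 2 variables Omar and Frank are confined to {8, 9}, which locks those values in; drop them from Nate, Alice, Grace, Jack.
That leaves Grace = 29. Strike 29 from Alice.
That leaves Alice = 23. So Ivy can't be 23.
That leaves Ivy = 28. Eliminate 28 elsewhere: Nate.
So Nate = 2.

2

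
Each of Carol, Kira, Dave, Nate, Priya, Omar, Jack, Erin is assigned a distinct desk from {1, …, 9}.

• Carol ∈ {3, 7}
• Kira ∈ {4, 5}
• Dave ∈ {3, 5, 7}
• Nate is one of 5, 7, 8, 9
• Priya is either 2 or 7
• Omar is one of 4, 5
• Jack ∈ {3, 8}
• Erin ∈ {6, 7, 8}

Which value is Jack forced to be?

8

Among the 8 variables, 2 fits only Priya (and all 8 values in {2, 3, 4, 5, 6, 7, 8, 9} must be used), so Priya = 2.
The 7 still-open variables together cover exactly {3, 4, 5, 6, 7, 8, 9} — 7 values for 7 variables — and 6 appears only in Erin's list, so Erin = 6.
Among the 6 still-open variables, 9 fits only Nate (and all 6 values in {3, 4, 5, 7, 8, 9} must be used), so Nate = 9.
Among the 5 still-open variables, 8 fits only Jack (and all 5 values in {3, 4, 5, 7, 8} must be used), so Jack = 8.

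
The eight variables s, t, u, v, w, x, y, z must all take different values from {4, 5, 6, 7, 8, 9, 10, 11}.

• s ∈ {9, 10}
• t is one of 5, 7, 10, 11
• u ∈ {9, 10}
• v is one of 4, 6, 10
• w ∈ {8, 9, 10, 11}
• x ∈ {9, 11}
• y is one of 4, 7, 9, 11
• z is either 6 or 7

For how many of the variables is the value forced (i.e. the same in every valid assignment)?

3

The 8 variables together cover exactly {4, 5, 6, 7, 8, 9, 10, 11} — 8 values for 8 variables — and 5 appears only in t's list, so t = 5.
Among the 7 still-open variables, 8 fits only w (and all 7 values in {4, 6, 7, 8, 9, 10, 11} must be used), so w = 8.
The 2 variables s and u are confined to {9, 10}, which locks those values in; drop them from v, x, y.
x has just one choice, so x = 11. So y can't be 11.
Determined: t=5, w=8, x=11. The other variables each still have more than one consistent value. That makes 3.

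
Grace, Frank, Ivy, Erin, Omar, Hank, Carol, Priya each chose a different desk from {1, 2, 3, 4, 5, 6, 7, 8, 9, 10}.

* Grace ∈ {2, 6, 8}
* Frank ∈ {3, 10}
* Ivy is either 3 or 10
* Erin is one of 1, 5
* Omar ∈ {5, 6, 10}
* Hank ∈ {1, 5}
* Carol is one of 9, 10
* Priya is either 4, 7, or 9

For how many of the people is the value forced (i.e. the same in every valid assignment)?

The 2 variables Frank and Ivy are confined to {3, 10}, which locks those values in; drop them from Omar, Carol.
Carol must be 9 (only option left). Eliminate 9 elsewhere: Priya.
The 2 variables Erin and Hank are confined to {1, 5}, which locks those values in; drop them from Omar.
Omar must be 6 (only option left). Eliminate 6 elsewhere: Grace.
Determined: Omar=6, Carol=9. The other people each still have more than one consistent value. That makes 2.

2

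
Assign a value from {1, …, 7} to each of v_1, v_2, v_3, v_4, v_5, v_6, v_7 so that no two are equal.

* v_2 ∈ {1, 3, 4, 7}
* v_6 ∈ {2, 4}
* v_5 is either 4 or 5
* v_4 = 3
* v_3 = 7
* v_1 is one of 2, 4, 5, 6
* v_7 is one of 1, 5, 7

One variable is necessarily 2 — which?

v_6

v_3 has just one choice, so v_3 = 7. Eliminate 7 elsewhere: v_2, v_7.
That leaves v_4 = 3. Remove 3 from v_2.
Among the 5 still-open variables, 6 fits only v_1 (and all 5 values in {1, 2, 4, 5, 6} must be used), so v_1 = 6.
Among the 4 still-open variables, 2 fits only v_6 (and all 4 values in {1, 2, 4, 5} must be used), so v_6 = 2.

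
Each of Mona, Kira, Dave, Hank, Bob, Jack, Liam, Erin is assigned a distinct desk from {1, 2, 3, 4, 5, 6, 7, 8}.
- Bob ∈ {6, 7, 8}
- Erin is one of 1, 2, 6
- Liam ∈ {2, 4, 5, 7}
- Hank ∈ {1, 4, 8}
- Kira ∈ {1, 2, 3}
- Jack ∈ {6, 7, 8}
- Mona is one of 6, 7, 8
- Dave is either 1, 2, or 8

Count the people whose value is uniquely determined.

Among the 8 variables, 3 fits only Kira (and all 8 values in {1, 2, 3, 4, 5, 6, 7, 8} must be used), so Kira = 3.
Among the 7 still-open variables, 5 fits only Liam (and all 7 values in {1, 2, 4, 5, 6, 7, 8} must be used), so Liam = 5.
The 6 still-open variables draw from only 6 values {1, 2, 4, 6, 7, 8}, so each is used; only Hank can be 4, hence Hank = 4.
Mona, Bob, Jack between them cover only {6, 7, 8} — a naked triple. Remove those values from Dave, Erin.
Determined: Kira=3, Hank=4, Liam=5. The other people each still have more than one consistent value. That makes 3.

3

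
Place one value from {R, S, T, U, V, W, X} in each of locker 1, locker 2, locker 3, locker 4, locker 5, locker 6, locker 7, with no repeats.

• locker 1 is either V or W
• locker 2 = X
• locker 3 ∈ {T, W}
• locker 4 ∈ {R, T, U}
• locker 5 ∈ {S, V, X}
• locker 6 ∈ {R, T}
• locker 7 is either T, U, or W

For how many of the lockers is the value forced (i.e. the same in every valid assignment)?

3

locker 2 must be X (only option left). Strike X from locker 5.
Among the 6 still-open variables, S fits only locker 5 (and all 6 values in {R, S, T, U, V, W} must be used), so locker 5 = S.
Among the 5 still-open variables, V fits only locker 1 (and all 5 values in {R, T, U, V, W} must be used), so locker 1 = V.
Determined: locker 1=V, locker 2=X, locker 5=S. The other lockers each still have more than one consistent value. That makes 3.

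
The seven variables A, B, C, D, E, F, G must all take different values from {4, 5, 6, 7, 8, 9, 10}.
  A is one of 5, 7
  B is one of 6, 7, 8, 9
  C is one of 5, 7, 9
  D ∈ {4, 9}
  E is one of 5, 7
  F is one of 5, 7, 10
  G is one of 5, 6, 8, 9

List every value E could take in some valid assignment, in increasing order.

The 7 variables together cover exactly {4, 5, 6, 7, 8, 9, 10} — 7 values for 7 variables — and 4 appears only in D's list, so D = 4.
The 6 still-open variables together cover exactly {5, 6, 7, 8, 9, 10} — 6 values for 6 variables — and 10 appears only in F's list, so F = 10.
A and E between them cover only {5, 7} — a naked pair. Remove those values from B, C, G.
C has just one choice, so C = 9. Remove 9 from B, G.
No further eliminations apply; E can still be any of 5, 7.

5, 7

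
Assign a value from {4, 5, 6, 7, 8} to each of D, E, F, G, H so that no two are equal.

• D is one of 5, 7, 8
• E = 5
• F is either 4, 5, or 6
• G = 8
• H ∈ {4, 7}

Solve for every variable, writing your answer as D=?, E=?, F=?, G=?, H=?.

E's domain is down to {5}, so E = 5. Strike 5 from D, F.
G's domain is down to {8}, so G = 8. So D can't be 8.
D's domain is down to {7}, so D = 7. So H can't be 7.
H must be 4 (only option left). Strike 4 from F.
F must be 6 (only option left).

D=7, E=5, F=6, G=8, H=4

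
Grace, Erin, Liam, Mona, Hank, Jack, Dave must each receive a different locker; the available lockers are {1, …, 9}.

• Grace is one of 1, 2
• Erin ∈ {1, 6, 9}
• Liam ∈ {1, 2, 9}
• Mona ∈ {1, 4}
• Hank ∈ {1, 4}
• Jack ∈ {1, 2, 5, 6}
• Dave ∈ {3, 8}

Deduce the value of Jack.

5

Mona and Hank share exactly the 2 values {1, 4}; by pigeonhole those values go to them, so strike 1, 4 from Grace, Erin, Liam, Jack.
Grace must be 2 (only option left). Remove 2 from Liam, Jack.
Liam must be 9 (only option left). Eliminate 9 elsewhere: Erin.
That leaves Erin = 6. Strike 6 from Jack.
So Jack = 5.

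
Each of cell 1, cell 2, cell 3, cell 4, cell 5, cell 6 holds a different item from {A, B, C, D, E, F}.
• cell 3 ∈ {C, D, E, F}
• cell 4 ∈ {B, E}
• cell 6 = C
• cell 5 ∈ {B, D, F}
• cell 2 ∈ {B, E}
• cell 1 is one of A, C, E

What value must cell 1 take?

A

cell 6 must be C (only option left). Strike C from cell 1, cell 3.
The 5 still-open variables draw from only 5 values {A, B, D, E, F}, so each is used; only cell 1 can be A, hence cell 1 = A.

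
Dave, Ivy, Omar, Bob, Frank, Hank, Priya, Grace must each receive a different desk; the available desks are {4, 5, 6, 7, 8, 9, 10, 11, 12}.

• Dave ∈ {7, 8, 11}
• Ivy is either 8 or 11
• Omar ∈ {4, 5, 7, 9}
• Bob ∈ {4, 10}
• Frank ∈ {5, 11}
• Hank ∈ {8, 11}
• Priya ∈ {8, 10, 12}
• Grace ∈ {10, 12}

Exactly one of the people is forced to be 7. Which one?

Among the 8 variables, 9 fits only Omar (and all 8 values in {4, 5, 7, 8, 9, 10, 11, 12} must be used), so Omar = 9.
Among the 7 still-open variables, 4 fits only Bob (and all 7 values in {4, 5, 7, 8, 10, 11, 12} must be used), so Bob = 4.
The 6 still-open variables together cover exactly {5, 7, 8, 10, 11, 12} — 6 values for 6 variables — and 5 appears only in Frank's list, so Frank = 5.
Among the 5 still-open variables, 7 fits only Dave (and all 5 values in {7, 8, 10, 11, 12} must be used), so Dave = 7.

Dave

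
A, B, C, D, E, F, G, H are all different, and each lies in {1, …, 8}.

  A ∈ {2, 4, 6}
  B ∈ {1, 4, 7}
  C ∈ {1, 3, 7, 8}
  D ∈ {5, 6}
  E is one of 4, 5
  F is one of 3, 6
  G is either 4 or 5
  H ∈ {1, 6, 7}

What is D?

Among the 8 variables, 2 fits only A (and all 8 values in {1, 2, 3, 4, 5, 6, 7, 8} must be used), so A = 2.
Among the 7 still-open variables, 8 fits only C (and all 7 values in {1, 3, 4, 5, 6, 7, 8} must be used), so C = 8.
Among the 6 still-open variables, 3 fits only F (and all 6 values in {1, 3, 4, 5, 6, 7} must be used), so F = 3.
E and G share exactly the 2 values {4, 5}; by pigeonhole those values go to them, so strike 4, 5 from B, D.
So D = 6.

6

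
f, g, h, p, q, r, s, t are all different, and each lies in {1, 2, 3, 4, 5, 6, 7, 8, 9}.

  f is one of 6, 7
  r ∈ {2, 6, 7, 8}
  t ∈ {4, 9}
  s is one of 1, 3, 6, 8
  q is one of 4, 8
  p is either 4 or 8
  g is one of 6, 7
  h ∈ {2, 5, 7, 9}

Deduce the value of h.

f and g between them cover only {6, 7} — a naked pair. Remove those values from h, r, s.
The 2 variables p and q are confined to {4, 8}, which locks those values in; drop them from r, s, t.
r's domain is down to {2}, so r = 2. So h can't be 2.
That leaves t = 9. So h can't be 9.
So h = 5.

5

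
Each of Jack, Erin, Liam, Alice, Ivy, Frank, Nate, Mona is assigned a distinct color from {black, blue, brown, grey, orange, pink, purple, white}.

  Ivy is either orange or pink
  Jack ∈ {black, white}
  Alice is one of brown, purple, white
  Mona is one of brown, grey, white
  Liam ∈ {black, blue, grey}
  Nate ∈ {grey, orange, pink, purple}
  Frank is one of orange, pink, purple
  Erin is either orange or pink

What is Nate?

grey

The 8 variables draw from only 8 values {black, blue, brown, grey, orange, pink, purple, white}, so each is used; only Liam can be blue, hence Liam = blue.
The 7 still-open variables together cover exactly {black, brown, grey, orange, pink, purple, white} — 7 values for 7 variables — and black appears only in Jack's list, so Jack = black.
Erin and Ivy between them cover only {orange, pink} — a naked pair. Remove those values from Frank, Nate.
Frank has just one choice, so Frank = purple. So Alice, Nate can't be purple.
So Nate = grey.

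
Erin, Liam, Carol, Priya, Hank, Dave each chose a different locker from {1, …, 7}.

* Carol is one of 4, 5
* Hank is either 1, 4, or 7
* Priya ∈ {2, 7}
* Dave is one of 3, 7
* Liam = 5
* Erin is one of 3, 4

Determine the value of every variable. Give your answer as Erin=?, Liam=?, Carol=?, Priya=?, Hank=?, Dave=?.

Liam must be 5 (only option left). So Carol can't be 5.
Carol has just one choice, so Carol = 4. Strike 4 from Erin, Hank.
That leaves Erin = 3. Remove 3 from Dave.
Dave's domain is down to {7}, so Dave = 7. Strike 7 from Priya, Hank.
Priya has just one choice, so Priya = 2.
Hank's domain is down to {1}, so Hank = 1.

Erin=3, Liam=5, Carol=4, Priya=2, Hank=1, Dave=7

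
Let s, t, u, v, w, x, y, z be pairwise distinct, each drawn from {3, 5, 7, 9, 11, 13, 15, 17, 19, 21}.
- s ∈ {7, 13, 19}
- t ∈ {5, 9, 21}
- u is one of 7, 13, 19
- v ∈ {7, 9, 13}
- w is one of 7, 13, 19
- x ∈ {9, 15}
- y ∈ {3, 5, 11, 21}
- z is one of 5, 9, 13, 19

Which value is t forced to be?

21

The 3 variables s, u, w are confined to {7, 13, 19}, which locks those values in; drop them from v, z.
v's domain is down to {9}, so v = 9. Strike 9 from t, x, z.
x has just one choice, so x = 15.
z must be 5 (only option left). So t, y can't be 5.
So t = 21.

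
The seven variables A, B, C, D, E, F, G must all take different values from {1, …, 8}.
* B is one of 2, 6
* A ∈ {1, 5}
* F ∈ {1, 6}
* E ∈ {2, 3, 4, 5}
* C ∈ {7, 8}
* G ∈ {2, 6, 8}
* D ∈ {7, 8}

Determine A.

5

The 2 variables C and D are confined to {7, 8}, which locks those values in; drop them from G.
B and G between them cover only {2, 6} — a naked pair. Remove those values from E, F.
That leaves F = 1. Remove 1 from A.
So A = 5.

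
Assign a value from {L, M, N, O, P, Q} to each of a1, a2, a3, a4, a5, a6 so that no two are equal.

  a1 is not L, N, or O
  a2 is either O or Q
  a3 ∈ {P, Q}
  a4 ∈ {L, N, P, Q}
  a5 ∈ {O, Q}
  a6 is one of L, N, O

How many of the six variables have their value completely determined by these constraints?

2

Among the 6 variables, M fits only a1 (and all 6 values in {L, M, N, O, P, Q} must be used), so a1 = M.
a2 and a5 share exactly the 2 values {O, Q}; by pigeonhole those values go to them, so strike O, Q from a3, a4, a6.
a3's domain is down to {P}, so a3 = P. So a4 can't be P.
Determined: a1=M, a3=P. The other variables each still have more than one consistent value. That makes 2.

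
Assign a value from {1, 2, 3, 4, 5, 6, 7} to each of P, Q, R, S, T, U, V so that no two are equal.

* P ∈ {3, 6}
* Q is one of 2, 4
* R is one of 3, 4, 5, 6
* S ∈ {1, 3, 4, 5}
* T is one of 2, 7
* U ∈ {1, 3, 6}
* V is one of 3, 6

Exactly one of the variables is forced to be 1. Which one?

The 7 variables draw from only 7 values {1, 2, 3, 4, 5, 6, 7}, so each is used; only T can be 7, hence T = 7.
The 6 still-open variables together cover exactly {1, 2, 3, 4, 5, 6} — 6 values for 6 variables — and 2 appears only in Q's list, so Q = 2.
The 2 variables P and V are confined to {3, 6}, which locks those values in; drop them from R, S, U.
So 1 goes to U.

U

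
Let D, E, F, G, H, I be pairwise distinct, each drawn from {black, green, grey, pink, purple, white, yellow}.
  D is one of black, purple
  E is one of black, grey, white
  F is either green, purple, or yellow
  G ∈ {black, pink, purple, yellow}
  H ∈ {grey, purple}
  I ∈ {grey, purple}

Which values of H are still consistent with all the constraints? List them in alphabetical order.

H and I between them cover only {grey, purple} — a naked pair. Remove those values from D, E, F, G.
D has just one choice, so D = black. So E, G can't be black.
E's domain is down to {white}, so E = white.
No further eliminations apply; H can still be any of grey, purple.

grey, purple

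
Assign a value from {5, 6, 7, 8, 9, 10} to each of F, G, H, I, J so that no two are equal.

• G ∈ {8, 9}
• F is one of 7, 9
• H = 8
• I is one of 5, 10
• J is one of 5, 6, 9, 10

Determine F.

7

H must be 8 (only option left). Eliminate 8 elsewhere: G.
G's domain is down to {9}, so G = 9. Remove 9 from F, J.
So F = 7.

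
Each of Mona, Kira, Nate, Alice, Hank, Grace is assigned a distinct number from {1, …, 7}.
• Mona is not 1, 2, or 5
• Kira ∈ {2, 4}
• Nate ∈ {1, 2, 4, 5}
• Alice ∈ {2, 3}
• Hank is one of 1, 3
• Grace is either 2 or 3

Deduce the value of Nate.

Alice and Grace between them cover only {2, 3} — a naked pair. Remove those values from Mona, Kira, Nate, Hank.
Kira's domain is down to {4}, so Kira = 4. Strike 4 from Mona, Nate.
Hank's domain is down to {1}, so Hank = 1. Remove 1 from Nate.
So Nate = 5.

5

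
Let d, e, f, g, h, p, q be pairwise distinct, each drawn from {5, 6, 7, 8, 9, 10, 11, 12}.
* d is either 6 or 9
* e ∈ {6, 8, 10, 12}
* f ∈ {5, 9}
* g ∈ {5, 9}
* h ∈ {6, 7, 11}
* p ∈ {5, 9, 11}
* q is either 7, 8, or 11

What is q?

The 2 variables f and g are confined to {5, 9}, which locks those values in; drop them from d, p.
That leaves d = 6. So e, h can't be 6.
p must be 11 (only option left). Remove 11 from h, q.
h's domain is down to {7}, so h = 7. Eliminate 7 elsewhere: q.
So q = 8.

8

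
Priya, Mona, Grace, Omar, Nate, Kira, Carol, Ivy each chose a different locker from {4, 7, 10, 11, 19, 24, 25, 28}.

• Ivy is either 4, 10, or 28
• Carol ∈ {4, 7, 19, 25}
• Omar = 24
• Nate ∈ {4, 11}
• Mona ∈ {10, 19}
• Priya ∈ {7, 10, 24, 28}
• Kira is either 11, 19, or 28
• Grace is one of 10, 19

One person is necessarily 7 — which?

Priya

Omar's domain is down to {24}, so Omar = 24. Strike 24 from Priya.
The 7 still-open variables together cover exactly {4, 7, 10, 11, 19, 25, 28} — 7 values for 7 variables — and 25 appears only in Carol's list, so Carol = 25.
The 6 still-open variables draw from only 6 values {4, 7, 10, 11, 19, 28}, so each is used; only Priya can be 7, hence Priya = 7.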